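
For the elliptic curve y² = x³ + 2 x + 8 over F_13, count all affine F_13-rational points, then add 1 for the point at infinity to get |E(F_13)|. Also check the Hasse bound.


Affine points = {(5, 0), (7, 1), (7, 12), (8, 4), (8, 9), (9, 1), (9, 12), (10, 1), (10, 12), (11, 3), (11, 10)}; affine count = 11; |E(F_13)| = 12.

Discriminant check: Δ ∝ 4a³ + 27b² = 4·2³ + 27·8² = 4·8 + 27·64 ≡ 5 (mod 13). Nonzero ⇒ E is nonsingular.
For each x ∈ F_13, compute rhs = x³ + 2·x + 8 mod 13, then count y ∈ F_13 with y² ≡ rhs.
  x = 0: rhs = 8, matching y values: none (0 points).
  x = 1: rhs = 11, matching y values: none (0 points).
  x = 2: rhs = 7, matching y values: none (0 points).
  x = 3: rhs = 2, matching y values: none (0 points).
  x = 4: rhs = 2, matching y values: none (0 points).
  x = 5: rhs = 0, matching y values: 0 (1 points).
  x = 6: rhs = 2, matching y values: none (0 points).
  x = 7: rhs = 1, matching y values: 1, 12 (2 points).
  x = 8: rhs = 3, matching y values: 4, 9 (2 points).
  x = 9: rhs = 1, matching y values: 1, 12 (2 points).
  x = 10: rhs = 1, matching y values: 1, 12 (2 points).
  x = 11: rhs = 9, matching y values: 3, 10 (2 points).
  x = 12: rhs = 5, matching y values: none (0 points).
Total affine count: 11.
Full point count |E(F_13)| = 11 + 1 = 12.
Hasse bound: |12 − (13+1)| = |-2| = 2 ≤ 2√13 ≈ 7.2111 ✓.


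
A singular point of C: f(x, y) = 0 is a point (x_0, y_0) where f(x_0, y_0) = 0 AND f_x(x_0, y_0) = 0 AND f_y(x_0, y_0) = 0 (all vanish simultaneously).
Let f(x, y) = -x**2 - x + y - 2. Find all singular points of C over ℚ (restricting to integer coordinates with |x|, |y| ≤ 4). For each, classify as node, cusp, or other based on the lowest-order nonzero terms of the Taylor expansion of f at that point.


No singular points in the scanned grid; C is smooth there.

Compute partial derivatives:
  f_x = -2*x - 1.
  f_y = 1.
f_y = 1 is a nonzero constant, so f_y never vanishes: no point (x, y) can satisfy f = f_x = f_y = 0. In particular no (x, y) ∈ {−4, ..., 4}² is singular; the curve is smooth.


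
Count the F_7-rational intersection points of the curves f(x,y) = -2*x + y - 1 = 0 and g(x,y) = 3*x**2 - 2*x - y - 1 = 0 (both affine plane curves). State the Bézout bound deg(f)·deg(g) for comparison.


Common zeros: ∅; count = 0; Bézout bound = 2.

deg(f) = 1, deg(g) = 2, so Bézout bound = 2.
Scan x ∈ F_7. For each x, list the y ∈ F_7 with f(x, y) ≡ 0 and those with g(x, y) ≡ 0 (mod 7); the common zeros in that column are the intersection.
  x = 0: f ≡ 0 at y ∈ {1}; g ≡ 0 at y ∈ {6}; common: ∅.
  x = 1: f ≡ 0 at y ∈ {3}; g ≡ 0 at y ∈ {0}; common: ∅.
  x = 2: f ≡ 0 at y ∈ {5}; g ≡ 0 at y ∈ {0}; common: ∅.
  x = 3: f ≡ 0 at y ∈ {0}; g ≡ 0 at y ∈ {6}; common: ∅.
  x = 4: f ≡ 0 at y ∈ {2}; g ≡ 0 at y ∈ {4}; common: ∅.
  x = 5: f ≡ 0 at y ∈ {4}; g ≡ 0 at y ∈ {1}; common: ∅.
  x = 6: f ≡ 0 at y ∈ {6}; g ≡ 0 at y ∈ {4}; common: ∅.
Collecting: common zeros = ∅, so the count is 0.
Comparison with the Bézout bound: 0 ≤ 2 = deg(f)·deg(g), as expected for curves with no common component (the affine F_7-count falls short of the bound because intersections may lie at infinity, over extension fields, or carry multiplicity).


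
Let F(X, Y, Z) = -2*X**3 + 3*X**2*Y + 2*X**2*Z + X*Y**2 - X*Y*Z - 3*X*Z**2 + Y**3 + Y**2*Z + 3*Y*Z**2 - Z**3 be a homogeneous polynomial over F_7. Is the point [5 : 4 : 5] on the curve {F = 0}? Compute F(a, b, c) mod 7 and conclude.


F(5,4,5) ≡ 0 (mod 7); P is on the curve.

Evaluate F(5, 4, 5) term-by-term (mod 7).
  -2*X**3 ↦ -2·125·1·1 = -250
  3*X**2*Y ↦ 3·25·4·1 = 300
  2*X**2*Z ↦ 2·25·1·5 = 250
  X*Y**2 ↦ 1·5·16·1 = 80
  -X*Y*Z ↦ -1·5·4·5 = -100
  -3*X*Z**2 ↦ -3·5·1·25 = -375
  Y**3 ↦ 1·1·64·1 = 64
  Y**2*Z ↦ 1·1·16·5 = 80
  3*Y*Z**2 ↦ 3·1·4·25 = 300
  -Z**3 ↦ -1·1·1·125 = -125
Sum: F(5, 4, 5) = (-250) + (300) + (250) + (80) + (-100) + (-375) + (64) + (80) + (300) + (-125) = 224.
Reducing mod 7: 224 ≡ 0 (mod 7).
Since F(a, b, c) ≡ 0 (mod 7), P lies on the curve.


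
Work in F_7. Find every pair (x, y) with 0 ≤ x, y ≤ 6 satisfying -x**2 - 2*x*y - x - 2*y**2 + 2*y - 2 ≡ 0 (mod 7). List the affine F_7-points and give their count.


Affine F_7-points: {(0, 3), (0, 5), (3, 0), (3, 5), (4, 2), (5, 1), (5, 2), (6, 1)}; count = 8.

For each of the 49 pairs (x, y) ∈ F_7², evaluate f(x, y) mod 7. Record the zeros.
  x = 0: [0↦5, 1↦5, 2↦1, 3↦0, 4↦2, 5↦0, 6↦1]  zeros at y ∈ {3, 5}
  x = 1: [0↦3, 1↦1, 2↦2, 3↦6, 4↦6, 5↦2, 6↦1]  zeros at y ∈ ∅
  x = 2: [0↦6, 1↦2, 2↦1, 3↦3, 4↦1, 5↦2, 6↦6]  zeros at y ∈ ∅
  x = 3: [0↦0, 1↦1, 2↦5, 3↦5, 4↦1, 5↦0, 6↦2]  zeros at y ∈ {0, 5}
  x = 4: [0↦6, 1↦5, 2↦0, 3↦5, 4↦6, 5↦3, 6↦3]  zeros at y ∈ {2}
  x = 5: [0↦3, 1↦0, 2↦0, 3↦3, 4↦2, 5↦4, 6↦2]  zeros at y ∈ {1, 2}
  x = 6: [0↦5, 1↦0, 2↦5, 3↦6, 4↦3, 5↦3, 6↦6]  zeros at y ∈ {1}
Collecting zeros: affine points = {(0, 3), (0, 5), (3, 0), (3, 5), (4, 2), (5, 1), (5, 2), (6, 1)}.
Total count |C(F_7)_aff| = 8.


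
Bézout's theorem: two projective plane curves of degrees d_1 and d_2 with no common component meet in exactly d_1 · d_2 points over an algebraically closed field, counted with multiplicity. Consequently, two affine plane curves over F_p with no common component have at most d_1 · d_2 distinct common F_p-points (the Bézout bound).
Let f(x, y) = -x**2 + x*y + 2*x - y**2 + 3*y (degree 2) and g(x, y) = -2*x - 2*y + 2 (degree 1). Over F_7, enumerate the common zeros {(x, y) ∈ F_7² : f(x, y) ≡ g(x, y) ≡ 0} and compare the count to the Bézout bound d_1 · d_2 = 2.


Common zeros: {(5, 3)}; count = 1; Bézout bound = 2.

deg(f) = 2, deg(g) = 1, so Bézout bound = 2.
Scan x ∈ F_7. For each x, list the y ∈ F_7 with f(x, y) ≡ 0 and those with g(x, y) ≡ 0 (mod 7); the common zeros in that column are the intersection.
  x = 0: f ≡ 0 at y ∈ {0, 3}; g ≡ 0 at y ∈ {1}; common: ∅.
  x = 1: f ≡ 0 at y ∈ ∅; g ≡ 0 at y ∈ {0}; common: ∅.
  x = 2: f ≡ 0 at y ∈ {0, 5}; g ≡ 0 at y ∈ {6}; common: ∅.
  x = 3: f ≡ 0 at y ∈ ∅; g ≡ 0 at y ∈ {5}; common: ∅.
  x = 4: f ≡ 0 at y ∈ ∅; g ≡ 0 at y ∈ {4}; common: ∅.
  x = 5: f ≡ 0 at y ∈ {3, 5}; g ≡ 0 at y ∈ {3}; common: {3}.
  x = 6: f ≡ 0 at y ∈ ∅; g ≡ 0 at y ∈ {2}; common: ∅.
Collecting: common zeros = {(5, 3)}, so the count is 1.
Comparison with the Bézout bound: 1 ≤ 2 = deg(f)·deg(g), as expected for curves with no common component (the affine F_7-count falls short of the bound because intersections may lie at infinity, over extension fields, or carry multiplicity).


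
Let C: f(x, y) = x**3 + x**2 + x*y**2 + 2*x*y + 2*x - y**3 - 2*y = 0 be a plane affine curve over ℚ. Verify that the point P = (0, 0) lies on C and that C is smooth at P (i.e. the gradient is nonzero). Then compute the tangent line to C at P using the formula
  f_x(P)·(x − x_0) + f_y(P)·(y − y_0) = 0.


Tangent line at P: 2*x - 2*y = 0.

Step 1: f(0, 0) = 0, so P lies on C.
Step 2: partial derivatives
  f_x(x, y) = 3*x**2 + 2*x + y**2 + 2*y + 2, f_y(x, y) = 2*x*y + 2*x - 3*y**2 - 2.
  f_x(P) = 2, f_y(P) = -2 (gradient nonzero, so P is smooth).
Step 3: tangent line at P: 2·(x − 0) + -2·(y − 0) = 0.
Expanding: 2*x - 2*y = 0.


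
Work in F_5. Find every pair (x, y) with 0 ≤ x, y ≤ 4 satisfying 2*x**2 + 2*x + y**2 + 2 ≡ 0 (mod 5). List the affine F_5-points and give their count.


Affine F_5-points: {(1, 2), (1, 3), (2, 1), (2, 4), (3, 2), (3, 3)}; count = 6.

For each of the 25 pairs (x, y) ∈ F_5², evaluate f(x, y) mod 5. Record the zeros.
  x = 0: [0↦2, 1↦3, 2↦1, 3↦1, 4↦3]  zeros at y ∈ ∅
  x = 1: [0↦1, 1↦2, 2↦0, 3↦0, 4↦2]  zeros at y ∈ {2, 3}
  x = 2: [0↦4, 1↦0, 2↦3, 3↦3, 4↦0]  zeros at y ∈ {1, 4}
  x = 3: [0↦1, 1↦2, 2↦0, 3↦0, 4↦2]  zeros at y ∈ {2, 3}
  x = 4: [0↦2, 1↦3, 2↦1, 3↦1, 4↦3]  zeros at y ∈ ∅
Collecting zeros: affine points = {(1, 2), (1, 3), (2, 1), (2, 4), (3, 2), (3, 3)}.
Total count |C(F_5)_aff| = 6.


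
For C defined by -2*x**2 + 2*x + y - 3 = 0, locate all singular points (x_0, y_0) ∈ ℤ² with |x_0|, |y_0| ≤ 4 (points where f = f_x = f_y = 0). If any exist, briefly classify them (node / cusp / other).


No singular points in the scanned grid; C is smooth there.

Compute partial derivatives:
  f_x = 2 - 4*x.
  f_y = 1.
f_y = 1 is a nonzero constant, so f_y never vanishes: no point (x, y) can satisfy f = f_x = f_y = 0. In particular no (x, y) ∈ {−4, ..., 4}² is singular; the curve is smooth.


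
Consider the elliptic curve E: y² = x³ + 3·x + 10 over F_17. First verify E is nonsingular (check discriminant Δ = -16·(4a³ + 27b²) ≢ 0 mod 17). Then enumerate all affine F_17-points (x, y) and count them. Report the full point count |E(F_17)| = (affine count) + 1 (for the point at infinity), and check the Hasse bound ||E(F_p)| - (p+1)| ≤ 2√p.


Affine points = {(4, 1), (4, 16), (7, 0), (8, 6), (8, 11), (9, 1), (9, 16), (13, 6), (13, 11), (14, 5), (14, 12), (15, 8), (15, 9)}; affine count = 13; |E(F_17)| = 14.

Discriminant check: Δ ∝ 4a³ + 27b² = 4·3³ + 27·10² = 4·27 + 27·100 ≡ 3 (mod 17). Nonzero ⇒ E is nonsingular.
For each x ∈ F_17, compute rhs = x³ + 3·x + 10 mod 17, then count y ∈ F_17 with y² ≡ rhs.
  x = 0: rhs = 10, matching y values: none (0 points).
  x = 1: rhs = 14, matching y values: none (0 points).
  x = 2: rhs = 7, matching y values: none (0 points).
  x = 3: rhs = 12, matching y values: none (0 points).
  x = 4: rhs = 1, matching y values: 1, 16 (2 points).
  x = 5: rhs = 14, matching y values: none (0 points).
  x = 6: rhs = 6, matching y values: none (0 points).
  x = 7: rhs = 0, matching y values: 0 (1 points).
  x = 8: rhs = 2, matching y values: 6, 11 (2 points).
  x = 9: rhs = 1, matching y values: 1, 16 (2 points).
  x = 10: rhs = 3, matching y values: none (0 points).
  x = 11: rhs = 14, matching y values: none (0 points).
  x = 12: rhs = 6, matching y values: none (0 points).
  x = 13: rhs = 2, matching y values: 6, 11 (2 points).
  x = 14: rhs = 8, matching y values: 5, 12 (2 points).
  x = 15: rhs = 13, matching y values: 8, 9 (2 points).
  x = 16: rhs = 6, matching y values: none (0 points).
Total affine count: 13.
Full point count |E(F_17)| = 13 + 1 = 14.
Hasse bound: |14 − (17+1)| = |-4| = 4 ≤ 2√17 ≈ 8.2462 ✓.


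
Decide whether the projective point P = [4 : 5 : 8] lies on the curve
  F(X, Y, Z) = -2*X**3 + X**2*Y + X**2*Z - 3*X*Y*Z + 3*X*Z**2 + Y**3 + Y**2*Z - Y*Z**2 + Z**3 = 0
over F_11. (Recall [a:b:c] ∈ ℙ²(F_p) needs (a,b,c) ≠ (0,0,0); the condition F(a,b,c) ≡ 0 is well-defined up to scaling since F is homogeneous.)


F(4,5,8) ≡ 5 (mod 11); P is NOT on the curve.

Evaluate F(4, 5, 8) term-by-term (mod 11).
  -2*X**3 ↦ -2·64·1·1 = -128
  X**2*Y ↦ 1·16·5·1 = 80
  X**2*Z ↦ 1·16·1·8 = 128
  -3*X*Y*Z ↦ -3·4·5·8 = -480
  3*X*Z**2 ↦ 3·4·1·64 = 768
  Y**3 ↦ 1·1·125·1 = 125
  Y**2*Z ↦ 1·1·25·8 = 200
  -Y*Z**2 ↦ -1·1·5·64 = -320
  Z**3 ↦ 1·1·1·512 = 512
Sum: F(4, 5, 8) = (-128) + (80) + (128) + (-480) + (768) + (125) + (200) + (-320) + (512) = 885.
Reducing mod 11: 885 ≡ 5 (mod 11).
Since F(a, b, c) ≡ 5 ≠ 0 (mod 11), P does NOT lie on the curve.


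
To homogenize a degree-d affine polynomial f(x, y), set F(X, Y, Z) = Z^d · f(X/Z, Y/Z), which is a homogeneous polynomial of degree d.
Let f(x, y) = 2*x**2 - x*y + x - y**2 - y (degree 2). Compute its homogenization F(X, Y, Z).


F(X, Y, Z) = 2*X**2 - X*Y + X*Z - Y**2 - Y*Z

deg(f) = 2.
Substitute x = X/Z, y = Y/Z into f, then multiply by Z^2.
  monomial 2·x^2·y^0 ↦ 2·X^2·Y^0·Z^0.
  monomial -1·x^1·y^1 ↦ -1·X^1·Y^1·Z^0.
  monomial 1·x^1·y^0 ↦ 1·X^1·Y^0·Z^1.
  monomial -1·x^0·y^2 ↦ -1·X^0·Y^2·Z^0.
  monomial -1·x^0·y^1 ↦ -1·X^0·Y^1·Z^1.
Collecting: F(X, Y, Z) = 2*X**2 - X*Y + X*Z - Y**2 - Y*Z.


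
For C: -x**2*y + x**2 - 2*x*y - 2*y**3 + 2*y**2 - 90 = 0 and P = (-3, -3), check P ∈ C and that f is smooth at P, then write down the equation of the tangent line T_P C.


Tangent line at P: -18*x - 69*y - 261 = 0.

Step 1: f(-3, -3) = 0, so P lies on C.
Step 2: partial derivatives
  f_x(x, y) = -2*x*y + 2*x - 2*y, f_y(x, y) = -x**2 - 2*x - 6*y**2 + 4*y.
  f_x(P) = -18, f_y(P) = -69 (gradient nonzero, so P is smooth).
Step 3: tangent line at P: -18·(x − -3) + -69·(y − -3) = 0.
Expanding: -18*x - 69*y - 261 = 0.


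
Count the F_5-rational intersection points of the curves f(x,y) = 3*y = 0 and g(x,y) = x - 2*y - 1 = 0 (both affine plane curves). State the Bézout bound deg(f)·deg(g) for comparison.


Common zeros: {(1, 0)}; count = 1; Bézout bound = 1.

deg(f) = 1, deg(g) = 1, so Bézout bound = 1.
Scan x ∈ F_5. For each x, list the y ∈ F_5 with f(x, y) ≡ 0 and those with g(x, y) ≡ 0 (mod 5); the common zeros in that column are the intersection.
  x = 0: f ≡ 0 at y ∈ {0}; g ≡ 0 at y ∈ {2}; common: ∅.
  x = 1: f ≡ 0 at y ∈ {0}; g ≡ 0 at y ∈ {0}; common: {0}.
  x = 2: f ≡ 0 at y ∈ {0}; g ≡ 0 at y ∈ {3}; common: ∅.
  x = 3: f ≡ 0 at y ∈ {0}; g ≡ 0 at y ∈ {1}; common: ∅.
  x = 4: f ≡ 0 at y ∈ {0}; g ≡ 0 at y ∈ {4}; common: ∅.
Collecting: common zeros = {(1, 0)}, so the count is 1.
Comparison with the Bézout bound: 1 ≤ 1 = deg(f)·deg(g), as expected for curves with no common component (the bound is attained).


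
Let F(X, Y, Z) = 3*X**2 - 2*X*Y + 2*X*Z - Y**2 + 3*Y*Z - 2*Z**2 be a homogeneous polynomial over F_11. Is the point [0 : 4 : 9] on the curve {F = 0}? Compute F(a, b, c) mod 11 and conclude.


F(0,4,9) ≡ 7 (mod 11); P is NOT on the curve.

Evaluate F(0, 4, 9) term-by-term (mod 11).
  3*X**2 ↦ 3·0·1·1 = 0
  -2*X*Y ↦ -2·0·4·1 = 0
  2*X*Z ↦ 2·0·1·9 = 0
  -Y**2 ↦ -1·1·16·1 = -16
  3*Y*Z ↦ 3·1·4·9 = 108
  -2*Z**2 ↦ -2·1·1·81 = -162
Sum: F(0, 4, 9) = (0) + (0) + (0) + (-16) + (108) + (-162) = -70.
Reducing mod 11: -70 ≡ 7 (mod 11).
Since F(a, b, c) ≡ 7 ≠ 0 (mod 11), P does NOT lie on the curve.


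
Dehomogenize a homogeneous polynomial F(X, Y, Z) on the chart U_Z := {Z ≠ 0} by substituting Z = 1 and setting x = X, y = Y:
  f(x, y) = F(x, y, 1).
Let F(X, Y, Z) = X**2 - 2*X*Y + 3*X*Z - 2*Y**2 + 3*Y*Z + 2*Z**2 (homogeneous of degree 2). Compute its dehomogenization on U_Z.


f(x, y) = x**2 - 2*x*y + 3*x - 2*y**2 + 3*y + 2

On U_Z we set Z = 1. Each monomial c·X^i·Y^j·Z^k in F becomes c·x^i·y^j·1^k = c·x^i·y^j.
Substituting Z = 1: F(X, Y, 1) = x**2 - 2*x*y + 3*x - 2*y**2 + 3*y + 2.
Note: deg(f) ≤ deg(F) = 2; strict inequality happens when F is divisible by Z (lost terms).


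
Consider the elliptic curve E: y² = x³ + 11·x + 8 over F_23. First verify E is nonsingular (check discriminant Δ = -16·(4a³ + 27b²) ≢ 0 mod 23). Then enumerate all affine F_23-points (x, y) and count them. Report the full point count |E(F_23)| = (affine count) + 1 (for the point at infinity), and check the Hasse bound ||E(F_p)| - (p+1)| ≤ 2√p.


Affine points = {(0, 10), (0, 13), (4, 1), (4, 22), (5, 2), (5, 21), (9, 10), (9, 13), (13, 5), (13, 18), (14, 10), (14, 13), (15, 11), (15, 12), (16, 5), (16, 18), (17, 5), (17, 18), (18, 9), (18, 14), (21, 1), (21, 22)}; affine count = 22; |E(F_23)| = 23.

Discriminant check: Δ ∝ 4a³ + 27b² = 4·11³ + 27·8² = 4·1331 + 27·64 ≡ 14 (mod 23). Nonzero ⇒ E is nonsingular.
For each x ∈ F_23, compute rhs = x³ + 11·x + 8 mod 23, then count y ∈ F_23 with y² ≡ rhs.
  x = 0: rhs = 8, matching y values: 10, 13 (2 points).
  x = 1: rhs = 20, matching y values: none (0 points).
  x = 2: rhs = 15, matching y values: none (0 points).
  x = 3: rhs = 22, matching y values: none (0 points).
  x = 4: rhs = 1, matching y values: 1, 22 (2 points).
  x = 5: rhs = 4, matching y values: 2, 21 (2 points).
  x = 6: rhs = 14, matching y values: none (0 points).
  x = 7: rhs = 14, matching y values: none (0 points).
  x = 8: rhs = 10, matching y values: none (0 points).
  x = 9: rhs = 8, matching y values: 10, 13 (2 points).
  x = 10: rhs = 14, matching y values: none (0 points).
  x = 11: rhs = 11, matching y values: none (0 points).
  x = 12: rhs = 5, matching y values: none (0 points).
  x = 13: rhs = 2, matching y values: 5, 18 (2 points).
  x = 14: rhs = 8, matching y values: 10, 13 (2 points).
  x = 15: rhs = 6, matching y values: 11, 12 (2 points).
  x = 16: rhs = 2, matching y values: 5, 18 (2 points).
  x = 17: rhs = 2, matching y values: 5, 18 (2 points).
  x = 18: rhs = 12, matching y values: 9, 14 (2 points).
  x = 19: rhs = 15, matching y values: none (0 points).
  x = 20: rhs = 17, matching y values: none (0 points).
  x = 21: rhs = 1, matching y values: 1, 22 (2 points).
  x = 22: rhs = 19, matching y values: none (0 points).
Total affine count: 22.
Full point count |E(F_23)| = 22 + 1 = 23.
Hasse bound: |23 − (23+1)| = |-1| = 1 ≤ 2√23 ≈ 9.5917 ✓.


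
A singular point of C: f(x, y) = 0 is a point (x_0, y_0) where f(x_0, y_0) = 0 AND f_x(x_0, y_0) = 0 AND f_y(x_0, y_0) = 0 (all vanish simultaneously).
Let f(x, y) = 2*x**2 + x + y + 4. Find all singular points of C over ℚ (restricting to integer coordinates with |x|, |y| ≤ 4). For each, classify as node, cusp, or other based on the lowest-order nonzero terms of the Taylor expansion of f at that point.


No singular points in the scanned grid; C is smooth there.

Compute partial derivatives:
  f_x = 4*x + 1.
  f_y = 1.
f_y = 1 is a nonzero constant, so f_y never vanishes: no point (x, y) can satisfy f = f_x = f_y = 0. In particular no (x, y) ∈ {−4, ..., 4}² is singular; the curve is smooth.


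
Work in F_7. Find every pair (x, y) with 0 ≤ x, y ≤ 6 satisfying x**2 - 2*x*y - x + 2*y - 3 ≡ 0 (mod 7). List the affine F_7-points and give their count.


Affine F_7-points: {(0, 5), (2, 3), (3, 6), (4, 5), (5, 3), (6, 2)}; count = 6.

For each of the 49 pairs (x, y) ∈ F_7², evaluate f(x, y) mod 7. Record the zeros.
  x = 0: [0↦4, 1↦6, 2↦1, 3↦3, 4↦5, 5↦0, 6↦2]  zeros at y ∈ {5}
  x = 1: [0↦4, 1↦4, 2↦4, 3↦4, 4↦4, 5↦4, 6↦4]  zeros at y ∈ ∅
  x = 2: [0↦6, 1↦4, 2↦2, 3↦0, 4↦5, 5↦3, 6↦1]  zeros at y ∈ {3}
  x = 3: [0↦3, 1↦6, 2↦2, 3↦5, 4↦1, 5↦4, 6↦0]  zeros at y ∈ {6}
  x = 4: [0↦2, 1↦3, 2↦4, 3↦5, 4↦6, 5↦0, 6↦1]  zeros at y ∈ {5}
  x = 5: [0↦3, 1↦2, 2↦1, 3↦0, 4↦6, 5↦5, 6↦4]  zeros at y ∈ {3}
  x = 6: [0↦6, 1↦3, 2↦0, 3↦4, 4↦1, 5↦5, 6↦2]  zeros at y ∈ {2}
Collecting zeros: affine points = {(0, 5), (2, 3), (3, 6), (4, 5), (5, 3), (6, 2)}.
Total count |C(F_7)_aff| = 6.


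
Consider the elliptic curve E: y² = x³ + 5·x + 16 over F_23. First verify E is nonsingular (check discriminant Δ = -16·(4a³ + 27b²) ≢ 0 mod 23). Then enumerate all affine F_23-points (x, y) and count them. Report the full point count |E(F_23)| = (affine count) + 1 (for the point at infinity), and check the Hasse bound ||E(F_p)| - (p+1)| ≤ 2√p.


Affine points = {(0, 4), (0, 19), (3, 9), (3, 14), (4, 10), (4, 13), (6, 3), (6, 20), (7, 7), (7, 16), (8, 4), (8, 19), (9, 10), (9, 13), (10, 10), (10, 13), (13, 1), (13, 22), (14, 1), (14, 22), (15, 4), (15, 19), (16, 11), (16, 12), (17, 0), (18, 2), (18, 21), (19, 1), (19, 22)}; affine count = 29; |E(F_23)| = 30.

Discriminant check: Δ ∝ 4a³ + 27b² = 4·5³ + 27·16² = 4·125 + 27·256 ≡ 6 (mod 23). Nonzero ⇒ E is nonsingular.
For each x ∈ F_23, compute rhs = x³ + 5·x + 16 mod 23, then count y ∈ F_23 with y² ≡ rhs.
  x = 0: rhs = 16, matching y values: 4, 19 (2 points).
  x = 1: rhs = 22, matching y values: none (0 points).
  x = 2: rhs = 11, matching y values: none (0 points).
  x = 3: rhs = 12, matching y values: 9, 14 (2 points).
  x = 4: rhs = 8, matching y values: 10, 13 (2 points).
  x = 5: rhs = 5, matching y values: none (0 points).
  x = 6: rhs = 9, matching y values: 3, 20 (2 points).
  x = 7: rhs = 3, matching y values: 7, 16 (2 points).
  x = 8: rhs = 16, matching y values: 4, 19 (2 points).
  x = 9: rhs = 8, matching y values: 10, 13 (2 points).
  x = 10: rhs = 8, matching y values: 10, 13 (2 points).
  x = 11: rhs = 22, matching y values: none (0 points).
  x = 12: rhs = 10, matching y values: none (0 points).
  x = 13: rhs = 1, matching y values: 1, 22 (2 points).
  x = 14: rhs = 1, matching y values: 1, 22 (2 points).
  x = 15: rhs = 16, matching y values: 4, 19 (2 points).
  x = 16: rhs = 6, matching y values: 11, 12 (2 points).
  x = 17: rhs = 0, matching y values: 0 (1 points).
  x = 18: rhs = 4, matching y values: 2, 21 (2 points).
  x = 19: rhs = 1, matching y values: 1, 22 (2 points).
  x = 20: rhs = 20, matching y values: none (0 points).
  x = 21: rhs = 21, matching y values: none (0 points).
  x = 22: rhs = 10, matching y values: none (0 points).
Total affine count: 29.
Full point count |E(F_23)| = 29 + 1 = 30.
Hasse bound: |30 − (23+1)| = |6| = 6 ≤ 2√23 ≈ 9.5917 ✓.


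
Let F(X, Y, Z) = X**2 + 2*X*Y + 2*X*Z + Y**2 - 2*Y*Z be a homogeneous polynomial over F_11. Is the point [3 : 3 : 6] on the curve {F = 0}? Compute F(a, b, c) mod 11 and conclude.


F(3,3,6) ≡ 3 (mod 11); P is NOT on the curve.

Evaluate F(3, 3, 6) term-by-term (mod 11).
  X**2 ↦ 1·9·1·1 = 9
  2*X*Y ↦ 2·3·3·1 = 18
  2*X*Z ↦ 2·3·1·6 = 36
  Y**2 ↦ 1·1·9·1 = 9
  -2*Y*Z ↦ -2·1·3·6 = -36
Sum: F(3, 3, 6) = (9) + (18) + (36) + (9) + (-36) = 36.
Reducing mod 11: 36 ≡ 3 (mod 11).
Since F(a, b, c) ≡ 3 ≠ 0 (mod 11), P does NOT lie on the curve.


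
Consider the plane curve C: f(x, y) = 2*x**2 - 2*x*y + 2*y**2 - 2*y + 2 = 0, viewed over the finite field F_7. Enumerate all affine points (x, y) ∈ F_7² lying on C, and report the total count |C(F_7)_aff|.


Affine F_7-points: {(0, 3), (0, 5), (3, 1), (3, 3), (5, 1), (5, 5)}; count = 6.

For each of the 49 pairs (x, y) ∈ F_7², evaluate f(x, y) mod 7. Record the zeros.
  x = 0: [0↦2, 1↦2, 2↦6, 3↦0, 4↦5, 5↦0, 6↦6]  zeros at y ∈ {3, 5}
  x = 1: [0↦4, 1↦2, 2↦4, 3↦3, 4↦6, 5↦6, 6↦3]  zeros at y ∈ ∅
  x = 2: [0↦3, 1↦6, 2↦6, 3↦3, 4↦4, 5↦2, 6↦4]  zeros at y ∈ ∅
  x = 3: [0↦6, 1↦0, 2↦5, 3↦0, 4↦6, 5↦2, 6↦2]  zeros at y ∈ {1, 3}
  x = 4: [0↦6, 1↦5, 2↦1, 3↦1, 4↦5, 5↦6, 6↦4]  zeros at y ∈ ∅
  x = 5: [0↦3, 1↦0, 2↦1, 3↦6, 4↦1, 5↦0, 6↦3]  zeros at y ∈ {1, 5}
  x = 6: [0↦4, 1↦6, 2↦5, 3↦1, 4↦1, 5↦5, 6↦6]  zeros at y ∈ ∅
Collecting zeros: affine points = {(0, 3), (0, 5), (3, 1), (3, 3), (5, 1), (5, 5)}.
Total count |C(F_7)_aff| = 6.


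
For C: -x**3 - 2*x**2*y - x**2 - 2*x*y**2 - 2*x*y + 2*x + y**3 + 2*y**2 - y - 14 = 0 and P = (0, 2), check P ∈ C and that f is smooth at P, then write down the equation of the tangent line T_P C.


Tangent line at P: -10*x + 19*y - 38 = 0.

Step 1: f(0, 2) = 0, so P lies on C.
Step 2: partial derivatives
  f_x(x, y) = -3*x**2 - 4*x*y - 2*x - 2*y**2 - 2*y + 2, f_y(x, y) = -2*x**2 - 4*x*y - 2*x + 3*y**2 + 4*y - 1.
  f_x(P) = -10, f_y(P) = 19 (gradient nonzero, so P is smooth).
Step 3: tangent line at P: -10·(x − 0) + 19·(y − 2) = 0.
Expanding: -10*x + 19*y - 38 = 0.


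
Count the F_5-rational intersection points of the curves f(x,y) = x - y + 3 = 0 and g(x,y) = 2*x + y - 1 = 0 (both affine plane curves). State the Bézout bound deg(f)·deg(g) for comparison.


Common zeros: {(1, 4)}; count = 1; Bézout bound = 1.

deg(f) = 1, deg(g) = 1, so Bézout bound = 1.
Scan x ∈ F_5. For each x, list the y ∈ F_5 with f(x, y) ≡ 0 and those with g(x, y) ≡ 0 (mod 5); the common zeros in that column are the intersection.
  x = 0: f ≡ 0 at y ∈ {3}; g ≡ 0 at y ∈ {1}; common: ∅.
  x = 1: f ≡ 0 at y ∈ {4}; g ≡ 0 at y ∈ {4}; common: {4}.
  x = 2: f ≡ 0 at y ∈ {0}; g ≡ 0 at y ∈ {2}; common: ∅.
  x = 3: f ≡ 0 at y ∈ {1}; g ≡ 0 at y ∈ {0}; common: ∅.
  x = 4: f ≡ 0 at y ∈ {2}; g ≡ 0 at y ∈ {3}; common: ∅.
Collecting: common zeros = {(1, 4)}, so the count is 1.
Comparison with the Bézout bound: 1 ≤ 1 = deg(f)·deg(g), as expected for curves with no common component (the bound is attained).


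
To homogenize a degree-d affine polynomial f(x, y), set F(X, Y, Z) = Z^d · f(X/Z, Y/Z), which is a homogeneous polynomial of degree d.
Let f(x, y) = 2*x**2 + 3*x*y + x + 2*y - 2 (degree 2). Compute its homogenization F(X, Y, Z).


F(X, Y, Z) = 2*X**2 + 3*X*Y + X*Z + 2*Y*Z - 2*Z**2

deg(f) = 2.
Substitute x = X/Z, y = Y/Z into f, then multiply by Z^2.
  monomial 2·x^2·y^0 ↦ 2·X^2·Y^0·Z^0.
  monomial 3·x^1·y^1 ↦ 3·X^1·Y^1·Z^0.
  monomial 1·x^1·y^0 ↦ 1·X^1·Y^0·Z^1.
  monomial 2·x^0·y^1 ↦ 2·X^0·Y^1·Z^1.
  monomial -2·x^0·y^0 ↦ -2·X^0·Y^0·Z^2.
Collecting: F(X, Y, Z) = 2*X**2 + 3*X*Y + X*Z + 2*Y*Z - 2*Z**2.


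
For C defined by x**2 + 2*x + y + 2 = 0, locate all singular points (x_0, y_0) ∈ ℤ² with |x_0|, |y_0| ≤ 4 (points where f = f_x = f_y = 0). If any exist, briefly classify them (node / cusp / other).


No singular points in the scanned grid; C is smooth there.

Compute partial derivatives:
  f_x = 2*x + 2.
  f_y = 1.
f_y = 1 is a nonzero constant, so f_y never vanishes: no point (x, y) can satisfy f = f_x = f_y = 0. In particular no (x, y) ∈ {−4, ..., 4}² is singular; the curve is smooth.


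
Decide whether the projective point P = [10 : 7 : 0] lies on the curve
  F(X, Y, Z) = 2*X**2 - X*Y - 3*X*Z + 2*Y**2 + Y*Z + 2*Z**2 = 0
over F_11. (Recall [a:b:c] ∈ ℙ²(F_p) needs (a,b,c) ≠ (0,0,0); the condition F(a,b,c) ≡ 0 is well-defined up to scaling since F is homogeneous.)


F(10,7,0) ≡ 8 (mod 11); P is NOT on the curve.

Evaluate F(10, 7, 0) term-by-term (mod 11).
  2*X**2 ↦ 2·100·1·1 = 200
  -X*Y ↦ -1·10·7·1 = -70
  -3*X*Z ↦ -3·10·1·0 = 0
  2*Y**2 ↦ 2·1·49·1 = 98
  Y*Z ↦ 1·1·7·0 = 0
  2*Z**2 ↦ 2·1·1·0 = 0
Sum: F(10, 7, 0) = (200) + (-70) + (0) + (98) + (0) + (0) = 228.
Reducing mod 11: 228 ≡ 8 (mod 11).
Since F(a, b, c) ≡ 8 ≠ 0 (mod 11), P does NOT lie on the curve.


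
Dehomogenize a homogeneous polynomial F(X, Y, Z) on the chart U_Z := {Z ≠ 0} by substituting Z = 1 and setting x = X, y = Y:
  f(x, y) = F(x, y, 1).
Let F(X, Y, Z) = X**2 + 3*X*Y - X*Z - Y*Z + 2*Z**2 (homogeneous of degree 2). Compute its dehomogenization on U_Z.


f(x, y) = x**2 + 3*x*y - x - y + 2

On U_Z we set Z = 1. Each monomial c·X^i·Y^j·Z^k in F becomes c·x^i·y^j·1^k = c·x^i·y^j.
Substituting Z = 1: F(X, Y, 1) = x**2 + 3*x*y - x - y + 2.
Note: deg(f) ≤ deg(F) = 2; strict inequality happens when F is divisible by Z (lost terms).


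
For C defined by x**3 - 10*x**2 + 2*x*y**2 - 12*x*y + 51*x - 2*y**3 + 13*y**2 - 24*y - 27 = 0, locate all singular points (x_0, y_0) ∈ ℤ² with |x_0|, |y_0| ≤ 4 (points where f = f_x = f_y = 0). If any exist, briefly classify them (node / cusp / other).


Singular points: {(3, 3)}; classification: node.

Compute partial derivatives:
  f_x = 3*x**2 - 20*x + 2*y**2 - 12*y + 51.
  f_y = 4*x*y - 12*x - 6*y**2 + 26*y - 24.
Scan x_0 ∈ {−4, ..., 4}. For each x_0, f_y(x_0, y) is a polynomial in y; find its integer roots y ∈ {−4, ..., 4}, then test f_x and f at those candidates.
  x = -4: f_y(-4, y) = -6*y**2 + 10*y + 24; vanishes at y ∈ {3}. (-4, 3): f_x = 161 ≠ 0.
  x = -3: f_y(-3, y) = -6*y**2 + 14*y + 12; vanishes at y ∈ {3}. (-3, 3): f_x = 120 ≠ 0.
  x = -2: f_y(-2, y) = -6*y**2 + 18*y; vanishes at y ∈ {0, 3}. (-2, 0): f_x = 103 ≠ 0; (-2, 3): f_x = 85 ≠ 0.
  x = -1: f_y(-1, y) = -6*y**2 + 22*y - 12; vanishes at y ∈ {3}. (-1, 3): f_x = 56 ≠ 0.
  x = 0: f_y(0, y) = -6*y**2 + 26*y - 24; vanishes at y ∈ {3}. (0, 3): f_x = 33 ≠ 0.
  x = 1: f_y(1, y) = -6*y**2 + 30*y - 36; vanishes at y ∈ {2, 3}. (1, 2): f_x = 18 ≠ 0; (1, 3): f_x = 16 ≠ 0.
  x = 2: f_y(2, y) = -6*y**2 + 34*y - 48; vanishes at y ∈ {3}. (2, 3): f_x = 5 ≠ 0.
  x = 3: f_y(3, y) = -6*y**2 + 38*y - 60; vanishes at y ∈ {3}. (3, 3): f_x = 0, f = 0 — SINGULAR.
  x = 4: f_y(4, y) = -6*y**2 + 42*y - 72; vanishes at y ∈ {3, 4}. (4, 3): f_x = 1 ≠ 0; (4, 4): f_x = 3 ≠ 0.
Only singular point on the grid: (3, 3).
Classify: substitute x = 3 + u, y = 3 + v and expand: f = u**3 - u**2 + 2*u*v**2 - 2*v**3 + v**2.
No constant or linear terms (consistent with a singular point). Quadratic part: -u**2 + v**2. Cubic part: u**3 + 2*u*v**2 - 2*v**3.
The quadratic part v**2 - u**2 = (v − u)(v + u) splits into two distinct linear factors, so there are two distinct tangent lines y − 3 = ±(x − 3) — this is a node (ordinary double point).
Classification: node.


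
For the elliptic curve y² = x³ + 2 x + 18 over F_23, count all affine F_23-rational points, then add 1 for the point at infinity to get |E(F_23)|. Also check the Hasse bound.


Affine points = {(0, 8), (0, 15), (6, 4), (6, 19), (9, 11), (9, 12), (10, 7), (10, 16), (16, 11), (16, 12), (20, 10), (20, 13), (21, 11), (21, 12)}; affine count = 14; |E(F_23)| = 15.

Discriminant check: Δ ∝ 4a³ + 27b² = 4·2³ + 27·18² = 4·8 + 27·324 ≡ 17 (mod 23). Nonzero ⇒ E is nonsingular.
For each x ∈ F_23, compute rhs = x³ + 2·x + 18 mod 23, then count y ∈ F_23 with y² ≡ rhs.
  x = 0: rhs = 18, matching y values: 8, 15 (2 points).
  x = 1: rhs = 21, matching y values: none (0 points).
  x = 2: rhs = 7, matching y values: none (0 points).
  x = 3: rhs = 5, matching y values: none (0 points).
  x = 4: rhs = 21, matching y values: none (0 points).
  x = 5: rhs = 15, matching y values: none (0 points).
  x = 6: rhs = 16, matching y values: 4, 19 (2 points).
  x = 7: rhs = 7, matching y values: none (0 points).
  x = 8: rhs = 17, matching y values: none (0 points).
  x = 9: rhs = 6, matching y values: 11, 12 (2 points).
  x = 10: rhs = 3, matching y values: 7, 16 (2 points).
  x = 11: rhs = 14, matching y values: none (0 points).
  x = 12: rhs = 22, matching y values: none (0 points).
  x = 13: rhs = 10, matching y values: none (0 points).
  x = 14: rhs = 7, matching y values: none (0 points).
  x = 15: rhs = 19, matching y values: none (0 points).
  x = 16: rhs = 6, matching y values: 11, 12 (2 points).
  x = 17: rhs = 20, matching y values: none (0 points).
  x = 18: rhs = 21, matching y values: none (0 points).
  x = 19: rhs = 15, matching y values: none (0 points).
  x = 20: rhs = 8, matching y values: 10, 13 (2 points).
  x = 21: rhs = 6, matching y values: 11, 12 (2 points).
  x = 22: rhs = 15, matching y values: none (0 points).
Total affine count: 14.
Full point count |E(F_23)| = 14 + 1 = 15.
Hasse bound: |15 − (23+1)| = |-9| = 9 ≤ 2√23 ≈ 9.5917 ✓.


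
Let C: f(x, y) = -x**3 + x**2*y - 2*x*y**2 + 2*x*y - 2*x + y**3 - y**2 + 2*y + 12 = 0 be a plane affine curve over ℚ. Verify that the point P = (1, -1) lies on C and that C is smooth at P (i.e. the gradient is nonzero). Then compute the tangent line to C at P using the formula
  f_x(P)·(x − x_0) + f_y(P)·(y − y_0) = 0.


Tangent line at P: -11*x + 14*y + 25 = 0.

Step 1: f(1, -1) = 0, so P lies on C.
Step 2: partial derivatives
  f_x(x, y) = -3*x**2 + 2*x*y - 2*y**2 + 2*y - 2, f_y(x, y) = x**2 - 4*x*y + 2*x + 3*y**2 - 2*y + 2.
  f_x(P) = -11, f_y(P) = 14 (gradient nonzero, so P is smooth).
Step 3: tangent line at P: -11·(x − 1) + 14·(y − -1) = 0.
Expanding: -11*x + 14*y + 25 = 0.


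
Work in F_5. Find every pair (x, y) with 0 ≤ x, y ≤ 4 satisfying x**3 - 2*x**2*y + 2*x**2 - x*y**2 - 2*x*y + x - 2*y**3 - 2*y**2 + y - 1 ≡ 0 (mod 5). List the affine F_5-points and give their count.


Affine F_5-points: {(0, 3), (1, 1), (1, 4), (2, 1), (3, 2)}; count = 5.

For each of the 25 pairs (x, y) ∈ F_5², evaluate f(x, y) mod 5. Record the zeros.
  x = 0: [0↦4, 1↦1, 2↦2, 3↦0, 4↦3]  zeros at y ∈ {3}
  x = 1: [0↦3, 1↦0, 2↦4, 3↦3, 4↦0]  zeros at y ∈ {1, 4}
  x = 2: [0↦2, 1↦0, 2↦3, 3↦4, 4↦1]  zeros at y ∈ {1}
  x = 3: [0↦2, 1↦2, 2↦0, 3↦4, 4↦2]  zeros at y ∈ {2}
  x = 4: [0↦4, 1↦2, 2↦1, 3↦4, 4↦4]  zeros at y ∈ ∅
Collecting zeros: affine points = {(0, 3), (1, 1), (1, 4), (2, 1), (3, 2)}.
Total count |C(F_5)_aff| = 5.


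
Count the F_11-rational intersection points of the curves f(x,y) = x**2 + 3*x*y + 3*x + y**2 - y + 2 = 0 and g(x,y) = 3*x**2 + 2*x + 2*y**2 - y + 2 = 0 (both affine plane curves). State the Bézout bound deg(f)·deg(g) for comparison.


Common zeros: ∅; count = 0; Bézout bound = 4.

deg(f) = 2, deg(g) = 2, so Bézout bound = 4.
Scan x ∈ F_11. For each x, list the y ∈ F_11 with f(x, y) ≡ 0 and those with g(x, y) ≡ 0 (mod 11); the common zeros in that column are the intersection.
  x = 0: f ≡ 0 at y ∈ {5, 7}; g ≡ 0 at y ∈ ∅; common: ∅.
  x = 1: f ≡ 0 at y ∈ ∅; g ≡ 0 at y ∈ {3}; common: ∅.
  x = 2: f ≡ 0 at y ∈ ∅; g ≡ 0 at y ∈ {3}; common: ∅.
  x = 3: f ≡ 0 at y ∈ ∅; g ≡ 0 at y ∈ ∅; common: ∅.
  x = 4: f ≡ 0 at y ∈ {5, 6}; g ≡ 0 at y ∈ ∅; common: ∅.
  x = 5: f ≡ 0 at y ∈ ∅; g ≡ 0 at y ∈ {1, 5}; common: ∅.
  x = 6: f ≡ 0 at y ∈ ∅; g ≡ 0 at y ∈ {8, 9}; common: ∅.
  x = 7: f ≡ 0 at y ∈ ∅; g ≡ 0 at y ∈ ∅; common: ∅.
  x = 8: f ≡ 0 at y ∈ {4, 6}; g ≡ 0 at y ∈ {8, 9}; common: ∅.
  x = 9: f ≡ 0 at y ∈ {0, 7}; g ≡ 0 at y ∈ {1, 5}; common: ∅.
  x = 10: f ≡ 0 at y ∈ {0, 4}; g ≡ 0 at y ∈ ∅; common: ∅.
Collecting: common zeros = ∅, so the count is 0.
Comparison with the Bézout bound: 0 ≤ 4 = deg(f)·deg(g), as expected for curves with no common component (the affine F_11-count falls short of the bound because intersections may lie at infinity, over extension fields, or carry multiplicity).


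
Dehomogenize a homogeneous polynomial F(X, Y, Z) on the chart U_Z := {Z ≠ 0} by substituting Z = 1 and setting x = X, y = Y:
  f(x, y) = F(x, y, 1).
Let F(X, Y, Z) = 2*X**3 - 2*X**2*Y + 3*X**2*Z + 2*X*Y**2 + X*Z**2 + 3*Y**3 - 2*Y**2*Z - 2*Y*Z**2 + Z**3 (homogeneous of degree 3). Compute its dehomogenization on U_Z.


f(x, y) = 2*x**3 - 2*x**2*y + 3*x**2 + 2*x*y**2 + x + 3*y**3 - 2*y**2 - 2*y + 1

On U_Z we set Z = 1. Each monomial c·X^i·Y^j·Z^k in F becomes c·x^i·y^j·1^k = c·x^i·y^j.
Substituting Z = 1: F(X, Y, 1) = 2*x**3 - 2*x**2*y + 3*x**2 + 2*x*y**2 + x + 3*y**3 - 2*y**2 - 2*y + 1.
Note: deg(f) ≤ deg(F) = 3; strict inequality happens when F is divisible by Z (lost terms).


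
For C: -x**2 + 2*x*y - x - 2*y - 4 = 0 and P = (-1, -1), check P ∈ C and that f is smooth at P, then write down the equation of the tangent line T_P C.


Tangent line at P: -x - 4*y - 5 = 0.

Step 1: f(-1, -1) = 0, so P lies on C.
Step 2: partial derivatives
  f_x(x, y) = -2*x + 2*y - 1, f_y(x, y) = 2*x - 2.
  f_x(P) = -1, f_y(P) = -4 (gradient nonzero, so P is smooth).
Step 3: tangent line at P: -1·(x − -1) + -4·(y − -1) = 0.
Expanding: -x - 4*y - 5 = 0.


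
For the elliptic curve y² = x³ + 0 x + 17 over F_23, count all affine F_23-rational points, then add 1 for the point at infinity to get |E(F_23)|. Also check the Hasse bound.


Affine points = {(1, 8), (1, 15), (2, 5), (2, 18), (4, 9), (4, 14), (5, 2), (5, 21), (6, 7), (6, 16), (8, 0), (13, 11), (13, 12), (14, 1), (14, 22), (17, 10), (17, 13), (20, 6), (20, 17), (21, 3), (21, 20), (22, 4), (22, 19)}; affine count = 23; |E(F_23)| = 24.

Discriminant check: Δ ∝ 4a³ + 27b² = 4·0³ + 27·17² = 4·0 + 27·289 ≡ 6 (mod 23). Nonzero ⇒ E is nonsingular.
For each x ∈ F_23, compute rhs = x³ + 0·x + 17 mod 23, then count y ∈ F_23 with y² ≡ rhs.
  x = 0: rhs = 17, matching y values: none (0 points).
  x = 1: rhs = 18, matching y values: 8, 15 (2 points).
  x = 2: rhs = 2, matching y values: 5, 18 (2 points).
  x = 3: rhs = 21, matching y values: none (0 points).
  x = 4: rhs = 12, matching y values: 9, 14 (2 points).
  x = 5: rhs = 4, matching y values: 2, 21 (2 points).
  x = 6: rhs = 3, matching y values: 7, 16 (2 points).
  x = 7: rhs = 15, matching y values: none (0 points).
  x = 8: rhs = 0, matching y values: 0 (1 points).
  x = 9: rhs = 10, matching y values: none (0 points).
  x = 10: rhs = 5, matching y values: none (0 points).
  x = 11: rhs = 14, matching y values: none (0 points).
  x = 12: rhs = 20, matching y values: none (0 points).
  x = 13: rhs = 6, matching y values: 11, 12 (2 points).
  x = 14: rhs = 1, matching y values: 1, 22 (2 points).
  x = 15: rhs = 11, matching y values: none (0 points).
  x = 16: rhs = 19, matching y values: none (0 points).
  x = 17: rhs = 8, matching y values: 10, 13 (2 points).
  x = 18: rhs = 7, matching y values: none (0 points).
  x = 19: rhs = 22, matching y values: none (0 points).
  x = 20: rhs = 13, matching y values: 6, 17 (2 points).
  x = 21: rhs = 9, matching y values: 3, 20 (2 points).
  x = 22: rhs = 16, matching y values: 4, 19 (2 points).
Total affine count: 23.
Full point count |E(F_23)| = 23 + 1 = 24.
Hasse bound: |24 − (23+1)| = |0| = 0 ≤ 2√23 ≈ 9.5917 ✓.


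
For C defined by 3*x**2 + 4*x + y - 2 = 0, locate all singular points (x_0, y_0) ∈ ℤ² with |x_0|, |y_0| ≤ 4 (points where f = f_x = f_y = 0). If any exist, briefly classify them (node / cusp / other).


No singular points in the scanned grid; C is smooth there.

Compute partial derivatives:
  f_x = 6*x + 4.
  f_y = 1.
f_y = 1 is a nonzero constant, so f_y never vanishes: no point (x, y) can satisfy f = f_x = f_y = 0. In particular no (x, y) ∈ {−4, ..., 4}² is singular; the curve is smooth.


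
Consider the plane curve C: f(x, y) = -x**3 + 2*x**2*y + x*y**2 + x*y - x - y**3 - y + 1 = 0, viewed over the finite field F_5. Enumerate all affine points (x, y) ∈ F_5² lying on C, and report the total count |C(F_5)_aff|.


Affine F_5-points: {(2, 4), (3, 2), (3, 4)}; count = 3.

For each of the 25 pairs (x, y) ∈ F_5², evaluate f(x, y) mod 5. Record the zeros.
  x = 0: [0↦1, 1↦4, 2↦1, 3↦1, 4↦3]  zeros at y ∈ ∅
  x = 1: [0↦4, 1↦1, 2↦4, 3↦2, 4↦4]  zeros at y ∈ ∅
  x = 2: [0↦1, 1↦1, 2↦4, 3↦4, 4↦0]  zeros at y ∈ {4}
  x = 3: [0↦1, 1↦3, 2↦0, 3↦1, 4↦0]  zeros at y ∈ {2, 4}
  x = 4: [0↦3, 1↦1, 2↦1, 3↦2, 4↦3]  zeros at y ∈ ∅
Collecting zeros: affine points = {(2, 4), (3, 2), (3, 4)}.
Total count |C(F_5)_aff| = 3.


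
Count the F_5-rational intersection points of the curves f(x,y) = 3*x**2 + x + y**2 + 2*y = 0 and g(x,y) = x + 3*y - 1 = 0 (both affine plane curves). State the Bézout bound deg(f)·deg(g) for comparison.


Common zeros: ∅; count = 0; Bézout bound = 2.

deg(f) = 2, deg(g) = 1, so Bézout bound = 2.
Scan x ∈ F_5. For each x, list the y ∈ F_5 with f(x, y) ≡ 0 and those with g(x, y) ≡ 0 (mod 5); the common zeros in that column are the intersection.
  x = 0: f ≡ 0 at y ∈ {0, 3}; g ≡ 0 at y ∈ {2}; common: ∅.
  x = 1: f ≡ 0 at y ∈ ∅; g ≡ 0 at y ∈ {0}; common: ∅.
  x = 2: f ≡ 0 at y ∈ ∅; g ≡ 0 at y ∈ {3}; common: ∅.
  x = 3: f ≡ 0 at y ∈ {0, 3}; g ≡ 0 at y ∈ {1}; common: ∅.
  x = 4: f ≡ 0 at y ∈ {1, 2}; g ≡ 0 at y ∈ {4}; common: ∅.
Collecting: common zeros = ∅, so the count is 0.
Comparison with the Bézout bound: 0 ≤ 2 = deg(f)·deg(g), as expected for curves with no common component (the affine F_5-count falls short of the bound because intersections may lie at infinity, over extension fields, or carry multiplicity).


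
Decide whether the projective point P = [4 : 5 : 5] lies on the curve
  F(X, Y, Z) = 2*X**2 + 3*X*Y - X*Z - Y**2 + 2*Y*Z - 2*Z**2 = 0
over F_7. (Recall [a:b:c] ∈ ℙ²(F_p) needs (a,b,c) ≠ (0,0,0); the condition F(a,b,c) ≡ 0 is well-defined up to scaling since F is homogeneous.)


F(4,5,5) ≡ 5 (mod 7); P is NOT on the curve.

Evaluate F(4, 5, 5) term-by-term (mod 7).
  2*X**2 ↦ 2·16·1·1 = 32
  3*X*Y ↦ 3·4·5·1 = 60
  -X*Z ↦ -1·4·1·5 = -20
  -Y**2 ↦ -1·1·25·1 = -25
  2*Y*Z ↦ 2·1·5·5 = 50
  -2*Z**2 ↦ -2·1·1·25 = -50
Sum: F(4, 5, 5) = (32) + (60) + (-20) + (-25) + (50) + (-50) = 47.
Reducing mod 7: 47 ≡ 5 (mod 7).
Since F(a, b, c) ≡ 5 ≠ 0 (mod 7), P does NOT lie on the curve.


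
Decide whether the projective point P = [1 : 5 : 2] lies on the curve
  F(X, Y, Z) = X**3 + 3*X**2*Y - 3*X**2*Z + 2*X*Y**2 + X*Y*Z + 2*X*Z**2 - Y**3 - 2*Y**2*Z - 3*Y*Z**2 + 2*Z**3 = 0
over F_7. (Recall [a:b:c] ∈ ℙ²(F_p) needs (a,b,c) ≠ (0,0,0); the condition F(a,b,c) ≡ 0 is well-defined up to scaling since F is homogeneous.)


F(1,5,2) ≡ 5 (mod 7); P is NOT on the curve.

Evaluate F(1, 5, 2) term-by-term (mod 7).
  X**3 ↦ 1·1·1·1 = 1
  3*X**2*Y ↦ 3·1·5·1 = 15
  -3*X**2*Z ↦ -3·1·1·2 = -6
  2*X*Y**2 ↦ 2·1·25·1 = 50
  X*Y*Z ↦ 1·1·5·2 = 10
  2*X*Z**2 ↦ 2·1·1·4 = 8
  -Y**3 ↦ -1·1·125·1 = -125
  -2*Y**2*Z ↦ -2·1·25·2 = -100
  -3*Y*Z**2 ↦ -3·1·5·4 = -60
  2*Z**3 ↦ 2·1·1·8 = 16
Sum: F(1, 5, 2) = (1) + (15) + (-6) + (50) + (10) + (8) + (-125) + (-100) + (-60) + (16) = -191.
Reducing mod 7: -191 ≡ 5 (mod 7).
Since F(a, b, c) ≡ 5 ≠ 0 (mod 7), P does NOT lie on the curve.
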